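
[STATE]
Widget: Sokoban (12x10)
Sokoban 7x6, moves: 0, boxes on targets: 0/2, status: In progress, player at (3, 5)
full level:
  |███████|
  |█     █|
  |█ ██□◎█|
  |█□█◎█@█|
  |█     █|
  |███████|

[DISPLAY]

███████     
█     █     
█ ██□◎█     
█□█◎█@█     
█     █     
███████     
Moves: 0  0/
            
            
            


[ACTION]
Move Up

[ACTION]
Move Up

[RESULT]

███████     
█    @█     
█ ██□◎█     
█□█◎█ █     
█     █     
███████     
Moves: 2  0/
            
            
            


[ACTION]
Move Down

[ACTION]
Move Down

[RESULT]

███████     
█     █     
█ ██□◎█     
█□█◎█@█     
█     █     
███████     
Moves: 4  0/
            
            
            


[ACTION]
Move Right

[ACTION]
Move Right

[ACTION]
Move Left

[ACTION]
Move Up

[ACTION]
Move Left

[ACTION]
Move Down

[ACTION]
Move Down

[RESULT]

███████     
█     █     
█ ██□◎█     
█□█◎█ █     
█    @█     
███████     
Moves: 7  0/
            
            
            


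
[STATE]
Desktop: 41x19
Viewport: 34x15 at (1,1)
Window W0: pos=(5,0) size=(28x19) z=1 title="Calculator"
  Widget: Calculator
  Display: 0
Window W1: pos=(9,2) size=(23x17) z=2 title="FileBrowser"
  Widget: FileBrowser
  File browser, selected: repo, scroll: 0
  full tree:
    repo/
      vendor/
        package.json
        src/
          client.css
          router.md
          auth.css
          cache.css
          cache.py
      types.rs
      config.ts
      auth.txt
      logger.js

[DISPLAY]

    ┃ Calculator               ┃  
    ┠───┏━━━━━━━━━━━━━━━━━━━━━┓┨  
    ┃   ┃ FileBrowser         ┃┃  
    ┃┌──┠─────────────────────┨┃  
    ┃│ 7┃> [-] repo/          ┃┃  
    ┃├──┃    [+] vendor/      ┃┃  
    ┃│ 4┃    types.rs         ┃┃  
    ┃├──┃    config.ts        ┃┃  
    ┃│ 1┃    auth.txt         ┃┃  
    ┃├──┃    logger.js        ┃┃  
    ┃│ 0┃                     ┃┃  
    ┃├──┃                     ┃┃  
    ┃│ C┃                     ┃┃  
    ┃└──┃                     ┃┃  
    ┃   ┃                     ┃┃  


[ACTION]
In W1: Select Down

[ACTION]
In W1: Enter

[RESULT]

    ┃ Calculator               ┃  
    ┠───┏━━━━━━━━━━━━━━━━━━━━━┓┨  
    ┃   ┃ FileBrowser         ┃┃  
    ┃┌──┠─────────────────────┨┃  
    ┃│ 7┃  [-] repo/          ┃┃  
    ┃├──┃  > [-] vendor/      ┃┃  
    ┃│ 4┃      package.json   ┃┃  
    ┃├──┃      [+] src/       ┃┃  
    ┃│ 1┃    types.rs         ┃┃  
    ┃├──┃    config.ts        ┃┃  
    ┃│ 0┃    auth.txt         ┃┃  
    ┃├──┃    logger.js        ┃┃  
    ┃│ C┃                     ┃┃  
    ┃└──┃                     ┃┃  
    ┃   ┃                     ┃┃  


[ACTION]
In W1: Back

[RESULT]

    ┃ Calculator               ┃  
    ┠───┏━━━━━━━━━━━━━━━━━━━━━┓┨  
    ┃   ┃ FileBrowser         ┃┃  
    ┃┌──┠─────────────────────┨┃  
    ┃│ 7┃> [+] repo/          ┃┃  
    ┃├──┃                     ┃┃  
    ┃│ 4┃                     ┃┃  
    ┃├──┃                     ┃┃  
    ┃│ 1┃                     ┃┃  
    ┃├──┃                     ┃┃  
    ┃│ 0┃                     ┃┃  
    ┃├──┃                     ┃┃  
    ┃│ C┃                     ┃┃  
    ┃└──┃                     ┃┃  
    ┃   ┃                     ┃┃  


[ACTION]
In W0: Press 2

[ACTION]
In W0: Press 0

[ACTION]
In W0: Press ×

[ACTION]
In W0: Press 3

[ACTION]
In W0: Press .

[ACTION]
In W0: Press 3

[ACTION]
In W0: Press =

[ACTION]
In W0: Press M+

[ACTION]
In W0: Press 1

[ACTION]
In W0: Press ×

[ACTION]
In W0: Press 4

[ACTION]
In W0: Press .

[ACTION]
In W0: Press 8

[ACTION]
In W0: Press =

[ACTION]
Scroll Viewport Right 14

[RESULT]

Calculator               ┃        
──┏━━━━━━━━━━━━━━━━━━━━━┓┨        
  ┃ FileBrowser         ┃┃        
──┠─────────────────────┨┃        
 7┃> [+] repo/          ┃┃        
──┃                     ┃┃        
 4┃                     ┃┃        
──┃                     ┃┃        
 1┃                     ┃┃        
──┃                     ┃┃        
 0┃                     ┃┃        
──┃                     ┃┃        
 C┃                     ┃┃        
──┃                     ┃┃        
  ┃                     ┃┃        


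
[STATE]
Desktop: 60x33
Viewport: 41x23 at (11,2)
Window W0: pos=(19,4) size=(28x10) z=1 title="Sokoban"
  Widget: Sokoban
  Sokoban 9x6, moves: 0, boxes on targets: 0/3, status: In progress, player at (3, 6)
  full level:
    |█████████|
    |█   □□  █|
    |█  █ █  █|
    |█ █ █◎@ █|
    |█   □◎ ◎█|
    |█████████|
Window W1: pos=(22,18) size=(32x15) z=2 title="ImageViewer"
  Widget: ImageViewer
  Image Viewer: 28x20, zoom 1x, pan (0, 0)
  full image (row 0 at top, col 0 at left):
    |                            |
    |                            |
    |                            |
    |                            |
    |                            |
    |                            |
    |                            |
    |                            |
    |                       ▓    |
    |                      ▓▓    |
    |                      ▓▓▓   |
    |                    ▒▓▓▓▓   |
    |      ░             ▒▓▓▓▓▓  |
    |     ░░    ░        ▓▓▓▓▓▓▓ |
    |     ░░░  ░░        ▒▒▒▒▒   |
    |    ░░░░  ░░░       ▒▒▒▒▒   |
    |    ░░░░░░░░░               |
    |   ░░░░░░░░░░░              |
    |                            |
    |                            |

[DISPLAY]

                                         
                                         
        ┏━━━━━━━━━━━━━━━━━━━━━━━━━━┓     
        ┃ Sokoban                  ┃     
        ┠──────────────────────────┨     
        ┃█████████                 ┃     
        ┃█   □□  █                 ┃     
        ┃█  █ █  █                 ┃     
        ┃█ █ █◎@ █                 ┃     
        ┃█   □◎ ◎█                 ┃     
        ┃█████████                 ┃     
        ┗━━━━━━━━━━━━━━━━━━━━━━━━━━┛     
                                         
                                         
                                         
                                         
           ┏━━━━━━━━━━━━━━━━━━━━━━━━━━━━━
           ┃ ImageViewer                 
           ┠─────────────────────────────
           ┃                             
           ┃                             
           ┃                             
           ┃                             


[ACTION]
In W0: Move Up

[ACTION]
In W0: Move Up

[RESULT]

                                         
                                         
        ┏━━━━━━━━━━━━━━━━━━━━━━━━━━┓     
        ┃ Sokoban                  ┃     
        ┠──────────────────────────┨     
        ┃█████████                 ┃     
        ┃█   □□@ █                 ┃     
        ┃█  █ █  █                 ┃     
        ┃█ █ █◎  █                 ┃     
        ┃█   □◎ ◎█                 ┃     
        ┃█████████                 ┃     
        ┗━━━━━━━━━━━━━━━━━━━━━━━━━━┛     
                                         
                                         
                                         
                                         
           ┏━━━━━━━━━━━━━━━━━━━━━━━━━━━━━
           ┃ ImageViewer                 
           ┠─────────────────────────────
           ┃                             
           ┃                             
           ┃                             
           ┃                             


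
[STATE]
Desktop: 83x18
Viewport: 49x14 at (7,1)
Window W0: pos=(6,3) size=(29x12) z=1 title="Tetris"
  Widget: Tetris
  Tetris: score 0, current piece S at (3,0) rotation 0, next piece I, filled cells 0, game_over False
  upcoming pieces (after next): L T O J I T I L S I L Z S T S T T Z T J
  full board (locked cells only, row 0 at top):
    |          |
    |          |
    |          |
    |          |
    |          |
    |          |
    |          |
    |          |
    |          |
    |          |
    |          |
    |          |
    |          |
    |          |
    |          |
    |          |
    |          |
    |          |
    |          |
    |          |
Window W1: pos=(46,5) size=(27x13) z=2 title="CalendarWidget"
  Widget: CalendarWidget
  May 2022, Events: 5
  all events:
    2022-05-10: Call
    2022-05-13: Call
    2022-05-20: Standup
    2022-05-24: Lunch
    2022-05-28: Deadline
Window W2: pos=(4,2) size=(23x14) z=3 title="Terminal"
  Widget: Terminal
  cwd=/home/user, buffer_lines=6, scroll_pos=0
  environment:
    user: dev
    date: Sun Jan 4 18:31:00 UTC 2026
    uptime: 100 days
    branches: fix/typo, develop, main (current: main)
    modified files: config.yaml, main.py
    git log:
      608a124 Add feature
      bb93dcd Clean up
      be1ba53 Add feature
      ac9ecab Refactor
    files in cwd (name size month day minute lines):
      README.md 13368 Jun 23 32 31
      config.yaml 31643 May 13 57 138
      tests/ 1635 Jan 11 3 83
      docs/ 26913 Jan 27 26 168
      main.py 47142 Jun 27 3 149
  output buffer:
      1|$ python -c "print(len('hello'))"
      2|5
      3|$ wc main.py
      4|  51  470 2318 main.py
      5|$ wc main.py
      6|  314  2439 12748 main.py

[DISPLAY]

                                                 
━━━━━━━━━━━━━━━━━━━┓                             
erminal            ┃━━━━━━━┓                     
───────────────────┨       ┃                     
python -c "print(le┃───────┨           ┏━━━━━━━━━
                   ┃       ┃           ┃ Calendar
wc main.py         ┃       ┃           ┠─────────
51  470 2318 main.p┃       ┃           ┃         
wc main.py         ┃       ┃           ┃Mo Tu We 
314  2439 12748 mai┃       ┃           ┃         
█                  ┃       ┃           ┃ 2  3  4 
                   ┃       ┃           ┃ 9 10* 11
                   ┃       ┃           ┃16 17 18 
                   ┃━━━━━━━┛           ┃23 24* 25


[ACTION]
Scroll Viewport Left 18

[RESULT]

                                                 
    ┏━━━━━━━━━━━━━━━━━━━━━┓                      
    ┃ Terminal            ┃━━━━━━━┓              
    ┠─────────────────────┨       ┃              
    ┃$ python -c "print(le┃───────┨           ┏━━
    ┃5                    ┃       ┃           ┃ C
    ┃$ wc main.py         ┃       ┃           ┠──
    ┃  51  470 2318 main.p┃       ┃           ┃  
    ┃$ wc main.py         ┃       ┃           ┃Mo
    ┃  314  2439 12748 mai┃       ┃           ┃  
    ┃$ █                  ┃       ┃           ┃ 2
    ┃                     ┃       ┃           ┃ 9
    ┃                     ┃       ┃           ┃16
    ┃                     ┃━━━━━━━┛           ┃23


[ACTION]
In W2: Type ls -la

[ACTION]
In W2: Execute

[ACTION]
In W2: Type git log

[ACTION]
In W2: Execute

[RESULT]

                                                 
    ┏━━━━━━━━━━━━━━━━━━━━━┓                      
    ┃ Terminal            ┃━━━━━━━┓              
    ┠─────────────────────┨       ┃              
    ┃-rw-r--r--  1 dev gro┃───────┨           ┏━━
    ┃drwxr-xr-x  1 dev gro┃       ┃           ┃ C
    ┃drwxr-xr-x  1 dev gro┃       ┃           ┠──
    ┃-rw-r--r--  1 dev gro┃       ┃           ┃  
    ┃$ git log            ┃       ┃           ┃Mo
    ┃608a124 Add feature  ┃       ┃           ┃  
    ┃bb93dcd Clean up     ┃       ┃           ┃ 2
    ┃be1ba53 Add feature  ┃       ┃           ┃ 9
    ┃ac9ecab Refactor     ┃       ┃           ┃16
    ┃$ █                  ┃━━━━━━━┛           ┃23


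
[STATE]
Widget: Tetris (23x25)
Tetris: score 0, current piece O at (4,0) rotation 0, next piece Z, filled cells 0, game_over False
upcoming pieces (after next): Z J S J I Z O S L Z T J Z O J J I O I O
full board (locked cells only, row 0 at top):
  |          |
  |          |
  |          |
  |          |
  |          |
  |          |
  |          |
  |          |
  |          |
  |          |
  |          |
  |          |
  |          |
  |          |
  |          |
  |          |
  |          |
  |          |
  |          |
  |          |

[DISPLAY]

    ▓▓    │Next:       
    ▓▓    │▓▓          
          │ ▓▓         
          │            
          │            
          │            
          │Score:      
          │0           
          │            
          │            
          │            
          │            
          │            
          │            
          │            
          │            
          │            
          │            
          │            
          │            
          │            
          │            
          │            
          │            
          │            


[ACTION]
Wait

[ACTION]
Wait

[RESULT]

          │Next:       
          │▓▓          
    ▓▓    │ ▓▓         
    ▓▓    │            
          │            
          │            
          │Score:      
          │0           
          │            
          │            
          │            
          │            
          │            
          │            
          │            
          │            
          │            
          │            
          │            
          │            
          │            
          │            
          │            
          │            
          │            


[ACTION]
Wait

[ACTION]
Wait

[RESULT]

          │Next:       
          │▓▓          
          │ ▓▓         
          │            
    ▓▓    │            
    ▓▓    │            
          │Score:      
          │0           
          │            
          │            
          │            
          │            
          │            
          │            
          │            
          │            
          │            
          │            
          │            
          │            
          │            
          │            
          │            
          │            
          │            


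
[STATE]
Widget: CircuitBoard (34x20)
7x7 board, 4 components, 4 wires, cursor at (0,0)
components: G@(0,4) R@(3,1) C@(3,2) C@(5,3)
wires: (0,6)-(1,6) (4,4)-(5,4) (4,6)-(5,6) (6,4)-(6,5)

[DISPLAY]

   0 1 2 3 4 5 6                  
0  [.]              G       ·     
                            │     
1                           ·     
                                  
2                                 
                                  
3       R   C                     
                                  
4                   ·       ·     
                    │       │     
5               C   ·       ·     
                                  
6                   · ─ ·         
Cursor: (0,0)                     
                                  
                                  
                                  
                                  
                                  


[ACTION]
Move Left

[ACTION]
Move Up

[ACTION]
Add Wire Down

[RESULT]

   0 1 2 3 4 5 6                  
0  [.]              G       ·     
    │                       │     
1   ·                       ·     
                                  
2                                 
                                  
3       R   C                     
                                  
4                   ·       ·     
                    │       │     
5               C   ·       ·     
                                  
6                   · ─ ·         
Cursor: (0,0)                     
                                  
                                  
                                  
                                  
                                  


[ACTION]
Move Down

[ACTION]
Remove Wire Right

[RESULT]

   0 1 2 3 4 5 6                  
0   ·               G       ·     
    │                       │     
1  [.]                      ·     
                                  
2                                 
                                  
3       R   C                     
                                  
4                   ·       ·     
                    │       │     
5               C   ·       ·     
                                  
6                   · ─ ·         
Cursor: (1,0)                     
                                  
                                  
                                  
                                  
                                  


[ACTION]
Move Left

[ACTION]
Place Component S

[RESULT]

   0 1 2 3 4 5 6                  
0   ·               G       ·     
    │                       │     
1  [S]                      ·     
                                  
2                                 
                                  
3       R   C                     
                                  
4                   ·       ·     
                    │       │     
5               C   ·       ·     
                                  
6                   · ─ ·         
Cursor: (1,0)                     
                                  
                                  
                                  
                                  
                                  


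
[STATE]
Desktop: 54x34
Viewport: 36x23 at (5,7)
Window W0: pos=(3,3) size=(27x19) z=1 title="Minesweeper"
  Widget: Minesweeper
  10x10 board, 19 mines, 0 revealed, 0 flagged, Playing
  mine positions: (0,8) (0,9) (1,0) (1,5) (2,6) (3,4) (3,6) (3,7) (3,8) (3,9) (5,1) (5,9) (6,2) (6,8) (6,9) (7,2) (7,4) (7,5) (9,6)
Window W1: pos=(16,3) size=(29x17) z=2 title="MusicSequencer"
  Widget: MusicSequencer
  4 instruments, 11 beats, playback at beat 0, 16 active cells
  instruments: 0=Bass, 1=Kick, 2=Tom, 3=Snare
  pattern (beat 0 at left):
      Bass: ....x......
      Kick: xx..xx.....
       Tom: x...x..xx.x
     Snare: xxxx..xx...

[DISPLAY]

■■■■■■■■■  ┃  Bass····█······       
■■■■■■■■■  ┃  Kick██··██·····       
■■■■■■■■■  ┃   Tom█···█··██·█       
■■■■■■■■■  ┃ Snare████··██···       
■■■■■■■■■  ┃                        
■■■■■■■■■  ┃                        
■■■■■■■■■  ┃                        
■■■■■■■■■  ┃                        
■■■■■■■■■  ┃                        
           ┃                        
           ┃                        
           ┃                        
           ┗━━━━━━━━━━━━━━━━━━━━━━━━
                        ┃           
━━━━━━━━━━━━━━━━━━━━━━━━┛           
                                    
                                    
                                    
                                    
                                    
                                    
                                    
                                    


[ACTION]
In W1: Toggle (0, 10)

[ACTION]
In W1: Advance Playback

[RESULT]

■■■■■■■■■  ┃  Bass····█·····█       
■■■■■■■■■  ┃  Kick██··██·····       
■■■■■■■■■  ┃   Tom█···█··██·█       
■■■■■■■■■  ┃ Snare████··██···       
■■■■■■■■■  ┃                        
■■■■■■■■■  ┃                        
■■■■■■■■■  ┃                        
■■■■■■■■■  ┃                        
■■■■■■■■■  ┃                        
           ┃                        
           ┃                        
           ┃                        
           ┗━━━━━━━━━━━━━━━━━━━━━━━━
                        ┃           
━━━━━━━━━━━━━━━━━━━━━━━━┛           
                                    
                                    
                                    
                                    
                                    
                                    
                                    
                                    


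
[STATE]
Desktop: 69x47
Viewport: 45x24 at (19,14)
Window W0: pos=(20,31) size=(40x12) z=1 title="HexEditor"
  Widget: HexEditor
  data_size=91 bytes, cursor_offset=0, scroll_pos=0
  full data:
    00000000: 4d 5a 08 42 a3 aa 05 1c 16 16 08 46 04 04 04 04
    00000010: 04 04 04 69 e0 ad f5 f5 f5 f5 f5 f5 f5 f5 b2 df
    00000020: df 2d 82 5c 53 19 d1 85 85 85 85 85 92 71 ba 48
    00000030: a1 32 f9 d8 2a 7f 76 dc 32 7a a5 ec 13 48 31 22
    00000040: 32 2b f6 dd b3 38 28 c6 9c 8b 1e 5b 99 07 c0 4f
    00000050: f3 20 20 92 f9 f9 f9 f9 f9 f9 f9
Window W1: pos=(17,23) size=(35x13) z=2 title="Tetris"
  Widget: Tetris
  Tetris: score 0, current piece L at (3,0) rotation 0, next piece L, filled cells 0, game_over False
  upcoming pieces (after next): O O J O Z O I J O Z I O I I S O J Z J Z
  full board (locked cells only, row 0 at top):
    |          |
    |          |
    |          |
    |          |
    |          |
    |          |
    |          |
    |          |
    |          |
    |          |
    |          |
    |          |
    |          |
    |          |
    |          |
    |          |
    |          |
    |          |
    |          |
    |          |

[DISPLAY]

                                             
                                             
                                             
                                             
                                             
                                             
                                             
                                             
                                             
━━━━━━━━━━━━━━━━━━━━━━━━━━━━━━━━┓            
Tetris                          ┃            
────────────────────────────────┨            
         │Next:                 ┃            
         │  ▒                   ┃            
         │▒▒▒                   ┃            
         │                      ┃            
         │                      ┃            
         │                      ┃━━━━━━━┓    
         │Score:                ┃       ┃    
         │0                     ┃───────┨    
         │                      ┃1c  16 ┃    
━━━━━━━━━━━━━━━━━━━━━━━━━━━━━━━━┛f5  f5 ┃    
 ┃00000020  df 2d 82 5c 53 19 d1 85  85 ┃    
 ┃00000030  a1 32 f9 d8 2a 7f 76 dc  32 ┃    


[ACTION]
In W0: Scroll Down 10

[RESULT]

                                             
                                             
                                             
                                             
                                             
                                             
                                             
                                             
                                             
━━━━━━━━━━━━━━━━━━━━━━━━━━━━━━━━┓            
Tetris                          ┃            
────────────────────────────────┨            
         │Next:                 ┃            
         │  ▒                   ┃            
         │▒▒▒                   ┃            
         │                      ┃            
         │                      ┃            
         │                      ┃━━━━━━━┓    
         │Score:                ┃       ┃    
         │0                     ┃───────┨    
         │                      ┃f9  f9 ┃    
━━━━━━━━━━━━━━━━━━━━━━━━━━━━━━━━┛       ┃    
 ┃                                      ┃    
 ┃                                      ┃    


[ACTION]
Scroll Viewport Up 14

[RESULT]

                                             
                                             
                                             
                                             
                                             
                                             
                                             
                                             
                                             
                                             
                                             
                                             
                                             
                                             
                                             
                                             
                                             
                                             
                                             
                                             
                                             
                                             
                                             
━━━━━━━━━━━━━━━━━━━━━━━━━━━━━━━━┓            


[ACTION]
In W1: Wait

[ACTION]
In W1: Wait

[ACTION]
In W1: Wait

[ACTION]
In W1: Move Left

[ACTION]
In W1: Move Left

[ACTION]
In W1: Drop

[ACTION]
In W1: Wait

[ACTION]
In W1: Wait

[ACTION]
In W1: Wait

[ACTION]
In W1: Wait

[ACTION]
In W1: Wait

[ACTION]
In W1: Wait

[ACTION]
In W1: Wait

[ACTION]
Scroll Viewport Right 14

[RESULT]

                                             
                                             
                                             
                                             
                                             
                                             
                                             
                                             
                                             
                                             
                                             
                                             
                                             
                                             
                                             
                                             
                                             
                                             
                                             
                                             
                                             
                                             
                                             
━━━━━━━━━━━━━━━━━━━━━━━━━━━┓                 


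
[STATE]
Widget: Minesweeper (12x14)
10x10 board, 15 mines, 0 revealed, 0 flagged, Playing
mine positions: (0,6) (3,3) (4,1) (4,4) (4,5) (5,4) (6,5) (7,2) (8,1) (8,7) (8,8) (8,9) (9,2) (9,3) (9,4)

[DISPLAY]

■■■■■■■■■■  
■■■■■■■■■■  
■■■■■■■■■■  
■■■■■■■■■■  
■■■■■■■■■■  
■■■■■■■■■■  
■■■■■■■■■■  
■■■■■■■■■■  
■■■■■■■■■■  
■■■■■■■■■■  
            
            
            
            


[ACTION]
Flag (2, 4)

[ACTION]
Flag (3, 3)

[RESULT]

■■■■■■■■■■  
■■■■■■■■■■  
■■■■⚑■■■■■  
■■■⚑■■■■■■  
■■■■■■■■■■  
■■■■■■■■■■  
■■■■■■■■■■  
■■■■■■■■■■  
■■■■■■■■■■  
■■■■■■■■■■  
            
            
            
            


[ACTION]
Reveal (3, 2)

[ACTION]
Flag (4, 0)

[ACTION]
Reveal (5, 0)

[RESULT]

■■■■■■■■■■  
■■■■■■■■■■  
■■■■⚑■■■■■  
■■2⚑■■■■■■  
⚑■■■■■■■■■  
1■■■■■■■■■  
■■■■■■■■■■  
■■■■■■■■■■  
■■■■■■■■■■  
■■■■■■■■■■  
            
            
            
            


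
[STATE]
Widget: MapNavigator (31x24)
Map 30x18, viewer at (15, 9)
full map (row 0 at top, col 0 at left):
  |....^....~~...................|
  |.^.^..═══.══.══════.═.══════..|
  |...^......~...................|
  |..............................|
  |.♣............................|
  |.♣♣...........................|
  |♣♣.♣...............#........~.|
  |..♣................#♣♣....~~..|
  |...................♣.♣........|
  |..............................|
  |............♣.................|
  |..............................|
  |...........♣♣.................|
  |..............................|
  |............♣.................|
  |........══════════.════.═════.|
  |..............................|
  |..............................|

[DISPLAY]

                               
                               
                               
....^....~~................... 
.^.^..═══.══.══════.═.══════.. 
...^......~................... 
.............................. 
.♣............................ 
.♣♣........................... 
♣♣.♣...............#........~. 
..♣................#♣♣....~~.. 
...................♣.♣........ 
...............@.............. 
............♣................. 
.............................. 
...........♣♣................. 
.............................. 
............♣................. 
........══════════.════.═════. 
.............................. 
.............................. 
                               
                               
                               


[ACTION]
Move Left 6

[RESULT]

                               
                               
                               
      ....^....~~..............
      .^.^..═══.══.══════.═.═══
      ...^......~..............
      .........................
      .♣.......................
      .♣♣......................
      ♣♣.♣...............#.....
      ..♣................#♣♣...
      ...................♣.♣...
      .........@...............
      ............♣............
      .........................
      ...........♣♣............
      .........................
      ............♣............
      ........══════════.════.═
      .........................
      .........................
                               
                               
                               


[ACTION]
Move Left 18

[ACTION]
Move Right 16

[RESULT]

                               
                               
                               
...^....~~...................  
^.^..═══.══.══════.═.══════..  
..^......~...................  
.............................  
♣............................  
♣♣...........................  
♣.♣...............#........~.  
.♣................#♣♣....~~..  
..................♣.♣........  
...............@.............  
...........♣.................  
.............................  
..........♣♣.................  
.............................  
...........♣.................  
.......══════════.════.═════.  
.............................  
.............................  
                               
                               
                               


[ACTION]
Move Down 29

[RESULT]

♣♣...........................  
♣.♣...............#........~.  
.♣................#♣♣....~~..  
..................♣.♣........  
.............................  
...........♣.................  
.............................  
..........♣♣.................  
.............................  
...........♣.................  
.......══════════.════.═════.  
.............................  
...............@.............  
                               
                               
                               
                               
                               
                               
                               
                               
                               
                               
                               


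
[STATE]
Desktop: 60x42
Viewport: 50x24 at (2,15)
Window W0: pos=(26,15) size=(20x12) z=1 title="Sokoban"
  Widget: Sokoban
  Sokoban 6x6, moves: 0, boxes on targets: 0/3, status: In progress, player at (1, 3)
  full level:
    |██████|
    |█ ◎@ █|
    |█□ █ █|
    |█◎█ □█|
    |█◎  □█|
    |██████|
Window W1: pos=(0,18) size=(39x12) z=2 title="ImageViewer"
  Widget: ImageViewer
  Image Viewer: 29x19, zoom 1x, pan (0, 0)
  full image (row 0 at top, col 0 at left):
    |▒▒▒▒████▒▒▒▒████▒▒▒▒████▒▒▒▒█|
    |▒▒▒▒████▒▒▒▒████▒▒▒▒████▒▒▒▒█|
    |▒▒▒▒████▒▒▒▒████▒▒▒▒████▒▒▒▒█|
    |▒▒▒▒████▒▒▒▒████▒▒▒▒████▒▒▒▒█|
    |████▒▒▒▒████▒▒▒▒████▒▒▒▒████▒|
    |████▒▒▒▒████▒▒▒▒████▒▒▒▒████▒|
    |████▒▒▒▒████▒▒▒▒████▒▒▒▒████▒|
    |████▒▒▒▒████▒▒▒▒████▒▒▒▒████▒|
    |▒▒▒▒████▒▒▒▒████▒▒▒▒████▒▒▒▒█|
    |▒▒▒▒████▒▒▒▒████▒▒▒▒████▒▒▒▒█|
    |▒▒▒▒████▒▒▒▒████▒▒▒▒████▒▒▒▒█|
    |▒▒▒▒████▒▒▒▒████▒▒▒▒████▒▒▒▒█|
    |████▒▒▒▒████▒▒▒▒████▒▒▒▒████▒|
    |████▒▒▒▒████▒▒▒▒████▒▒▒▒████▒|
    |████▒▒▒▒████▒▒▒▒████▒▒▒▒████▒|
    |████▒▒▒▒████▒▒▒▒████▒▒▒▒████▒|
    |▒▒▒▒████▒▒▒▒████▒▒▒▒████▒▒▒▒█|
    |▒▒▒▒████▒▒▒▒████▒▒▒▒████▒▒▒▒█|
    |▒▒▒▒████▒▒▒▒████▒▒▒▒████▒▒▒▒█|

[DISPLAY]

                        ┏━━━━━━━━━━━━━━━━━━┓      
                        ┃ Sokoban          ┃      
                        ┠──────────────────┨      
━━━━━━━━━━━━━━━━━━━━━━━━━━━━━━━━━━━━┓      ┃      
ImageViewer                         ┃      ┃      
────────────────────────────────────┨      ┃      
▒▒▒████▒▒▒▒████▒▒▒▒████▒▒▒▒█        ┃      ┃      
▒▒▒████▒▒▒▒████▒▒▒▒████▒▒▒▒█        ┃      ┃      
▒▒▒████▒▒▒▒████▒▒▒▒████▒▒▒▒█        ┃      ┃      
▒▒▒████▒▒▒▒████▒▒▒▒████▒▒▒▒█        ┃3     ┃      
███▒▒▒▒████▒▒▒▒████▒▒▒▒████▒        ┃      ┃      
███▒▒▒▒████▒▒▒▒████▒▒▒▒████▒        ┃━━━━━━┛      
███▒▒▒▒████▒▒▒▒████▒▒▒▒████▒        ┃             
███▒▒▒▒████▒▒▒▒████▒▒▒▒████▒        ┃             
━━━━━━━━━━━━━━━━━━━━━━━━━━━━━━━━━━━━┛             
                                                  
                                                  
                                                  
                                                  
                                                  
                                                  
                                                  
                                                  
                                                  


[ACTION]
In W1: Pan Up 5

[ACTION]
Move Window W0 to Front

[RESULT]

                        ┏━━━━━━━━━━━━━━━━━━┓      
                        ┃ Sokoban          ┃      
                        ┠──────────────────┨      
━━━━━━━━━━━━━━━━━━━━━━━━┃██████            ┃      
ImageViewer             ┃█ ◎@ █            ┃      
────────────────────────┃█□ █ █            ┃      
▒▒▒████▒▒▒▒████▒▒▒▒████▒┃█◎█ □█            ┃      
▒▒▒████▒▒▒▒████▒▒▒▒████▒┃█◎  □█            ┃      
▒▒▒████▒▒▒▒████▒▒▒▒████▒┃██████            ┃      
▒▒▒████▒▒▒▒████▒▒▒▒████▒┃Moves: 0  0/3     ┃      
███▒▒▒▒████▒▒▒▒████▒▒▒▒█┃                  ┃      
███▒▒▒▒████▒▒▒▒████▒▒▒▒█┗━━━━━━━━━━━━━━━━━━┛      
███▒▒▒▒████▒▒▒▒████▒▒▒▒████▒        ┃             
███▒▒▒▒████▒▒▒▒████▒▒▒▒████▒        ┃             
━━━━━━━━━━━━━━━━━━━━━━━━━━━━━━━━━━━━┛             
                                                  
                                                  
                                                  
                                                  
                                                  
                                                  
                                                  
                                                  
                                                  


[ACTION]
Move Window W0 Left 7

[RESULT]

                 ┏━━━━━━━━━━━━━━━━━━┓             
                 ┃ Sokoban          ┃             
                 ┠──────────────────┨             
━━━━━━━━━━━━━━━━━┃██████            ┃             
ImageViewer      ┃█ ◎@ █            ┃             
─────────────────┃█□ █ █            ┃             
▒▒▒████▒▒▒▒████▒▒┃█◎█ □█            ┃             
▒▒▒████▒▒▒▒████▒▒┃█◎  □█            ┃             
▒▒▒████▒▒▒▒████▒▒┃██████            ┃             
▒▒▒████▒▒▒▒████▒▒┃Moves: 0  0/3     ┃             
███▒▒▒▒████▒▒▒▒██┃                  ┃             
███▒▒▒▒████▒▒▒▒██┗━━━━━━━━━━━━━━━━━━┛             
███▒▒▒▒████▒▒▒▒████▒▒▒▒████▒        ┃             
███▒▒▒▒████▒▒▒▒████▒▒▒▒████▒        ┃             
━━━━━━━━━━━━━━━━━━━━━━━━━━━━━━━━━━━━┛             
                                                  
                                                  
                                                  
                                                  
                                                  
                                                  
                                                  
                                                  
                                                  
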